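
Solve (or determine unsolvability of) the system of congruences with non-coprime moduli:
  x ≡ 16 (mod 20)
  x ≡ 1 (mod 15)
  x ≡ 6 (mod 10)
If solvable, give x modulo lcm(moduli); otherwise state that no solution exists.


Moduli 20, 15, 10 are not pairwise coprime, so CRT works modulo lcm(m_i) when all pairwise compatibility conditions hold.
Pairwise compatibility: gcd(m_i, m_j) must divide a_i - a_j for every pair.
Merge one congruence at a time:
  Start: x ≡ 16 (mod 20).
  Combine with x ≡ 1 (mod 15): gcd(20, 15) = 5; 1 - 16 = -15, which IS divisible by 5, so compatible.
    Write x = 16 + 20·t and substitute into x ≡ 1 (mod 15): 20·t ≡ 1 − 16 = -15 (mod 15).
    Divide the congruence (and modulus) by g = 5: 4·t ≡ -3 (mod 3).
    Reduce coefficients mod 3: 1·t ≡ 0 (mod 3).
    So t ≡ 0 (mod 3).
    Then x = 16 + 20·0 = 16, valid modulo lcm(20, 15) = 60: x ≡ 16 (mod 60).
  Combine with x ≡ 6 (mod 10): gcd(60, 10) = 10; 6 - 16 = -10, which IS divisible by 10, so compatible.
    Write x = 16 + 60·t and substitute into x ≡ 6 (mod 10): 60·t ≡ 6 − 16 = -10 (mod 10).
    Divide the congruence (and modulus) by g = 10: 6·t ≡ -1 (mod 1).
    Modulo 1 every t works; take t = 0.
    Then x = 16 + 60·0 = 16, valid modulo lcm(60, 10) = 60: x ≡ 16 (mod 60).
Verify: 16 mod 20 = 16, 16 mod 15 = 1, 16 mod 10 = 6.

x ≡ 16 (mod 60).


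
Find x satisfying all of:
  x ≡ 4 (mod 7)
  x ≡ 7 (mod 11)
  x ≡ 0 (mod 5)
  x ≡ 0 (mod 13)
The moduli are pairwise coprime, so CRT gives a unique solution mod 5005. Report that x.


Product of moduli M = 7 · 11 · 5 · 13 = 5005.
Merge one congruence at a time:
  Start: x ≡ 4 (mod 7).
  Combine with x ≡ 7 (mod 11); new modulus lcm = 77.
    Write x = 4 + 7·t and substitute into x ≡ 7 (mod 11): 7·t ≡ 7 − 4 = 3 (mod 11).
    The inverse of 7 mod 11 is 8 (since 7·8 = 56 = 5·11 + 1), so t ≡ 8·3 = 24 ≡ 2 (mod 11).
    Then x = 4 + 7·2 = 18, valid modulo lcm(7, 11) = 77: x ≡ 18 (mod 77).
  Combine with x ≡ 0 (mod 5); new modulus lcm = 385.
    Write x = 18 + 77·t and substitute into x ≡ 0 (mod 5): 77·t ≡ 0 − 18 = -18 (mod 5).
    Reduce coefficients mod 5: 2·t ≡ 2 (mod 5).
    The inverse of 2 mod 5 is 3 (since 2·3 = 6 = 1·5 + 1), so t ≡ 3·2 = 6 ≡ 1 (mod 5).
    Then x = 18 + 77·1 = 95, valid modulo lcm(77, 5) = 385: x ≡ 95 (mod 385).
  Combine with x ≡ 0 (mod 13); new modulus lcm = 5005.
    Write x = 95 + 385·t and substitute into x ≡ 0 (mod 13): 385·t ≡ 0 − 95 = -95 (mod 13).
    Reduce coefficients mod 13: 8·t ≡ 9 (mod 13).
    The inverse of 8 mod 13 is 5 (since 8·5 = 40 = 3·13 + 1), so t ≡ 5·9 = 45 ≡ 6 (mod 13).
    Then x = 95 + 385·6 = 2405, valid modulo lcm(385, 13) = 5005: x ≡ 2405 (mod 5005).
Verify against each original: 2405 mod 7 = 4, 2405 mod 11 = 7, 2405 mod 5 = 0, 2405 mod 13 = 0.

x ≡ 2405 (mod 5005).


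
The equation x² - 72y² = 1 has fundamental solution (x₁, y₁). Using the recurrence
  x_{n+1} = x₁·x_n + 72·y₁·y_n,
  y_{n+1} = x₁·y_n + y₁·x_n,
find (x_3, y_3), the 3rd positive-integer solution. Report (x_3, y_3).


Step 1: Find the fundamental solution (x₁, y₁) of x² - 72y² = 1.
  Expand √72 as a continued fraction. a₀ = ⌊√72⌋ = 8; iterate m_{k+1} = d_k·a_k − m_k, d_{k+1} = (72 − m_{k+1}²)/d_k, a_{k+1} = ⌊(a₀ + m_{k+1})/d_{k+1}⌋ (starting m₀ = 0, d₀ = 1), with convergents p_k = a_k·p_{k-1} + p_{k-2}, q_k = a_k·q_{k-1} + q_{k-2} (p₋₁ = 1, q₋₁ = 0):
  k = 0: a₀ = 8; p₀/q₀ = 8/1; p₀² − 72·q₀² = 64 − 72 = -8.
  k = 1: m = 8, d = 8, a = ⌊(8 + 8)/8⌋ = 2; p/q = (2·8 + 1)/(2·1 + 0) = 17/2; p² − 72·q² = 289 − 288 = 1.
  The first convergent with p² − 72·q² = 1 gives the fundamental solution (x₁, y₁) = (17, 2).
Step 2: Apply the recurrence (x_{n+1}, y_{n+1}) = (x₁x_n + 72y₁y_n, x₁y_n + y₁x_n) repeatedly.
  From (x_1, y_1) = (17, 2): x_2 = 17·17 + 72·2·2 = 577; y_2 = 17·2 + 2·17 = 68.
  From (x_2, y_2) = (577, 68): x_3 = 17·577 + 72·2·68 = 19601; y_3 = 17·68 + 2·577 = 2310.
Step 3: Verify x_3² - 72·y_3² = 384199201 - 384199200 = 1 (should be 1). ✓

(x_1, y_1) = (17, 2); (x_3, y_3) = (19601, 2310).


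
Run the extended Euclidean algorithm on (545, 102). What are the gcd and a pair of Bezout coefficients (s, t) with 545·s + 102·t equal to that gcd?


Euclidean algorithm on (545, 102) — divide until remainder is 0:
  545 = 5 · 102 + 35
  102 = 2 · 35 + 32
  35 = 1 · 32 + 3
  32 = 10 · 3 + 2
  3 = 1 · 2 + 1
  2 = 2 · 1 + 0
gcd(545, 102) = 1.
Track Bezout coefficients alongside the remainders: start with r₀ = 545 = a·1 + b·0 (s = 1, t = 0) and r₁ = 102 = a·0 + b·1 (s = 0, t = 1); each new remainder r_{k+1} = r_{k-1} − q_k·r_k inherits s_{k+1} = s_{k-1} − q_k·s_k, t_{k+1} = t_{k-1} − q_k·t_k, so r_k = a·s_k + b·t_k at every step:
  q = 5: r = 35, s = 1 − 5·0 = 1, t = 0 − 5·1 = -5  (check: 545·1 + 102·(-5) = 35)
  q = 2: r = 32, s = 0 − 2·1 = -2, t = 1 − 2·(-5) = 11  (check: 545·(-2) + 102·11 = 32)
  q = 1: r = 3, s = 1 − 1·(-2) = 3, t = -5 − 1·11 = -16  (check: 545·3 + 102·(-16) = 3)
  q = 10: r = 2, s = -2 − 10·3 = -32, t = 11 − 10·(-16) = 171  (check: 545·(-32) + 102·171 = 2)
  q = 1: r = 1, s = 3 − 1·(-32) = 35, t = -16 − 1·171 = -187  (check: 545·35 + 102·(-187) = 1)
The row with r = 1 (the gcd) gives the Bezout coefficients s = 35, t = -187.
Result: 545 · (35) + 102 · (-187) = 1.

gcd(545, 102) = 1; s = 35, t = -187 (check: 545·35 + 102·(-187) = 1).


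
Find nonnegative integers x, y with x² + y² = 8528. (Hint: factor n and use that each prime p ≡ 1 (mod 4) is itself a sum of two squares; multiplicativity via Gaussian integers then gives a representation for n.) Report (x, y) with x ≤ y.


Step 1: Factor n = 8528 = 2^4 · 13 · 41.
Step 2: Check the mod-4 condition on each prime factor: 2 = 2 (special); 13 ≡ 1 (mod 4), exponent 1; 41 ≡ 1 (mod 4), exponent 1.
All primes ≡ 3 (mod 4) appear to even exponent (or don't appear), so by the two-squares theorem n IS expressible as a sum of two squares.
Step 3: Build a representation. Group n = k² · m with k = 4 and m = 13 · 41 = 533 (a product of primes ≡ 1 (mod 4)); a representation of m scales to one of n via (k·x)² + (k·y)² = k²(x² + y²). Each prime p ≡ 1 (mod 4) is itself a sum of two squares; find a² by testing p − a² for a perfect square:
  13: 13 − 1² = 12, 13 − 2² = 9 = 3² ⇒ 13 = 2² + 3².
  41: 41 − 1² = 40, 41 − 2² = 37, 41 − 3² = 32, 41 − 4² = 25 = 5² ⇒ 41 = 4² + 5².
  Combine using the Brahmagupta–Fibonacci identity (a² + b²)(c² + d²) = (ac − bd)² + (ad + bc)² = (ac + bd)² + (ad − bc)²:
  13 · 41 = 533: from (2² + 3²)(4² + 5²), take (2·4 − 3·5, 2·5 + 3·4) = (8 − 15, 10 + 12) = (-7, 22); dropping signs (only squares matter) gives (7, 22); check 7² + 22² = 49 + 484 = 533 ✓.
  Scale by k = 4: (4·7, 4·22) = (28, 88).
Step 4: Order so x ≤ y and verify: 28² + 88² = 784 + 7744 = 8528 = n. ✓

n = 8528 = 28² + 88² (one valid representation with x ≤ y).


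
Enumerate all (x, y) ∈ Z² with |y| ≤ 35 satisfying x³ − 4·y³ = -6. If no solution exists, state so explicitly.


The equation is x³ - 4y³ = -6. For fixed y, x³ = 4·y³ − 6, so a solution requires the RHS to be a perfect cube.
Strategy: iterate y from -35 to 35, compute RHS = 4·y³ − 6, and check whether it is a (positive or negative) perfect cube.
Check small values of y:
  y = 0: RHS = -6 is not a perfect cube.
  y = 1: RHS = -2 is not a perfect cube.
  y = -1: RHS = -10 is not a perfect cube.
  y = 2: RHS = 26 is not a perfect cube.
  y = -2: RHS = -38 is not a perfect cube.
  y = 3: RHS = 102 is not a perfect cube.
  y = -3: RHS = -114 is not a perfect cube.
Continuing the search up to |y| = 35 finds no solutions either.
No (x, y) in the scanned range satisfies the equation.

No integer solutions with |y| ≤ 35.


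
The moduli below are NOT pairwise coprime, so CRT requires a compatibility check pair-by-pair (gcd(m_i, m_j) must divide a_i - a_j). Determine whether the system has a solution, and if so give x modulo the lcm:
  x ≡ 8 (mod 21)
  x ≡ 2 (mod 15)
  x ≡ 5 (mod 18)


Moduli 21, 15, 18 are not pairwise coprime, so CRT works modulo lcm(m_i) when all pairwise compatibility conditions hold.
Pairwise compatibility: gcd(m_i, m_j) must divide a_i - a_j for every pair.
Merge one congruence at a time:
  Start: x ≡ 8 (mod 21).
  Combine with x ≡ 2 (mod 15): gcd(21, 15) = 3; 2 - 8 = -6, which IS divisible by 3, so compatible.
    Write x = 8 + 21·t and substitute into x ≡ 2 (mod 15): 21·t ≡ 2 − 8 = -6 (mod 15).
    Divide the congruence (and modulus) by g = 3: 7·t ≡ -2 (mod 5).
    Reduce coefficients mod 5: 2·t ≡ 3 (mod 5).
    The inverse of 2 mod 5 is 3 (since 2·3 = 6 = 1·5 + 1), so t ≡ 3·3 = 9 ≡ 4 (mod 5).
    Then x = 8 + 21·4 = 92, valid modulo lcm(21, 15) = 105: x ≡ 92 (mod 105).
  Combine with x ≡ 5 (mod 18): gcd(105, 18) = 3; 5 - 92 = -87, which IS divisible by 3, so compatible.
    Write x = 92 + 105·t and substitute into x ≡ 5 (mod 18): 105·t ≡ 5 − 92 = -87 (mod 18).
    Divide the congruence (and modulus) by g = 3: 35·t ≡ -29 (mod 6).
    Reduce coefficients mod 6: 5·t ≡ 1 (mod 6).
    The inverse of 5 mod 6 is 5 (since 5·5 = 25 = 4·6 + 1), so t ≡ 5·1 = 5 ≡ 5 (mod 6).
    Then x = 92 + 105·5 = 617, valid modulo lcm(105, 18) = 630: x ≡ 617 (mod 630).
Verify: 617 mod 21 = 8, 617 mod 15 = 2, 617 mod 18 = 5.

x ≡ 617 (mod 630).


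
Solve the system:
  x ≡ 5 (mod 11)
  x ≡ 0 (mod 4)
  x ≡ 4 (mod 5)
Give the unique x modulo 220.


Moduli 11, 4, 5 are pairwise coprime; by CRT there is a unique solution modulo M = 11 · 4 · 5 = 220.
Solve pairwise, accumulating the modulus:
  Start with x ≡ 5 (mod 11).
  Combine with x ≡ 0 (mod 4): since gcd(11, 4) = 1, we get a unique residue mod 44.
    Write x = 5 + 11·t and substitute into x ≡ 0 (mod 4): 11·t ≡ 0 − 5 = -5 (mod 4).
    Reduce coefficients mod 4: 3·t ≡ 3 (mod 4).
    The inverse of 3 mod 4 is 3 (since 3·3 = 9 = 2·4 + 1), so t ≡ 3·3 = 9 ≡ 1 (mod 4).
    Then x = 5 + 11·1 = 16, valid modulo lcm(11, 4) = 44: x ≡ 16 (mod 44).
  Combine with x ≡ 4 (mod 5): since gcd(44, 5) = 1, we get a unique residue mod 220.
    Write x = 16 + 44·t and substitute into x ≡ 4 (mod 5): 44·t ≡ 4 − 16 = -12 (mod 5).
    Reduce coefficients mod 5: 4·t ≡ 3 (mod 5).
    The inverse of 4 mod 5 is 4 (since 4·4 = 16 = 3·5 + 1), so t ≡ 4·3 = 12 ≡ 2 (mod 5).
    Then x = 16 + 44·2 = 104, valid modulo lcm(44, 5) = 220: x ≡ 104 (mod 220).
Verify: 104 mod 11 = 5 ✓, 104 mod 4 = 0 ✓, 104 mod 5 = 4 ✓.

x ≡ 104 (mod 220).


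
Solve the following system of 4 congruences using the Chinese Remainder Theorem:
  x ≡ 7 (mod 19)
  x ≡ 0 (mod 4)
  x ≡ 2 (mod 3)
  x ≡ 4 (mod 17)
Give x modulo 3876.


Product of moduli M = 19 · 4 · 3 · 17 = 3876.
Merge one congruence at a time:
  Start: x ≡ 7 (mod 19).
  Combine with x ≡ 0 (mod 4); new modulus lcm = 76.
    Write x = 7 + 19·t and substitute into x ≡ 0 (mod 4): 19·t ≡ 0 − 7 = -7 (mod 4).
    Reduce coefficients mod 4: 3·t ≡ 1 (mod 4).
    The inverse of 3 mod 4 is 3 (since 3·3 = 9 = 2·4 + 1), so t ≡ 3·1 = 3 ≡ 3 (mod 4).
    Then x = 7 + 19·3 = 64, valid modulo lcm(19, 4) = 76: x ≡ 64 (mod 76).
  Combine with x ≡ 2 (mod 3); new modulus lcm = 228.
    Write x = 64 + 76·t and substitute into x ≡ 2 (mod 3): 76·t ≡ 2 − 64 = -62 (mod 3).
    Reduce coefficients mod 3: 1·t ≡ 1 (mod 3).
    So t ≡ 1 (mod 3).
    Then x = 64 + 76·1 = 140, valid modulo lcm(76, 3) = 228: x ≡ 140 (mod 228).
  Combine with x ≡ 4 (mod 17); new modulus lcm = 3876.
    Write x = 140 + 228·t and substitute into x ≡ 4 (mod 17): 228·t ≡ 4 − 140 = -136 (mod 17).
    Reduce coefficients mod 17: 7·t ≡ 0 (mod 17).
    The inverse of 7 mod 17 is 5 (since 7·5 = 35 = 2·17 + 1), so t ≡ 5·0 = 0 ≡ 0 (mod 17).
    Then x = 140 + 228·0 = 140, valid modulo lcm(228, 17) = 3876: x ≡ 140 (mod 3876).
Verify against each original: 140 mod 19 = 7, 140 mod 4 = 0, 140 mod 3 = 2, 140 mod 17 = 4.

x ≡ 140 (mod 3876).


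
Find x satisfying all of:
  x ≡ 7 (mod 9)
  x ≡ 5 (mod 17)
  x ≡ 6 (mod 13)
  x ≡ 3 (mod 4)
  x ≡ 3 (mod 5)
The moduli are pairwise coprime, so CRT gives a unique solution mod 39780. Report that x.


Product of moduli M = 9 · 17 · 13 · 4 · 5 = 39780.
Merge one congruence at a time:
  Start: x ≡ 7 (mod 9).
  Combine with x ≡ 5 (mod 17); new modulus lcm = 153.
    Write x = 7 + 9·t and substitute into x ≡ 5 (mod 17): 9·t ≡ 5 − 7 = -2 (mod 17).
    Reduce coefficients mod 17: 9·t ≡ 15 (mod 17).
    The inverse of 9 mod 17 is 2 (since 9·2 = 18 = 1·17 + 1), so t ≡ 2·15 = 30 ≡ 13 (mod 17).
    Then x = 7 + 9·13 = 124, valid modulo lcm(9, 17) = 153: x ≡ 124 (mod 153).
  Combine with x ≡ 6 (mod 13); new modulus lcm = 1989.
    Write x = 124 + 153·t and substitute into x ≡ 6 (mod 13): 153·t ≡ 6 − 124 = -118 (mod 13).
    Reduce coefficients mod 13: 10·t ≡ 12 (mod 13).
    The inverse of 10 mod 13 is 4 (since 10·4 = 40 = 3·13 + 1), so t ≡ 4·12 = 48 ≡ 9 (mod 13).
    Then x = 124 + 153·9 = 1501, valid modulo lcm(153, 13) = 1989: x ≡ 1501 (mod 1989).
  Combine with x ≡ 3 (mod 4); new modulus lcm = 7956.
    Write x = 1501 + 1989·t and substitute into x ≡ 3 (mod 4): 1989·t ≡ 3 − 1501 = -1498 (mod 4).
    Reduce coefficients mod 4: 1·t ≡ 2 (mod 4).
    So t ≡ 2 (mod 4).
    Then x = 1501 + 1989·2 = 5479, valid modulo lcm(1989, 4) = 7956: x ≡ 5479 (mod 7956).
  Combine with x ≡ 3 (mod 5); new modulus lcm = 39780.
    Write x = 5479 + 7956·t and substitute into x ≡ 3 (mod 5): 7956·t ≡ 3 − 5479 = -5476 (mod 5).
    Reduce coefficients mod 5: 1·t ≡ 4 (mod 5).
    So t ≡ 4 (mod 5).
    Then x = 5479 + 7956·4 = 37303, valid modulo lcm(7956, 5) = 39780: x ≡ 37303 (mod 39780).
Verify against each original: 37303 mod 9 = 7, 37303 mod 17 = 5, 37303 mod 13 = 6, 37303 mod 4 = 3, 37303 mod 5 = 3.

x ≡ 37303 (mod 39780).


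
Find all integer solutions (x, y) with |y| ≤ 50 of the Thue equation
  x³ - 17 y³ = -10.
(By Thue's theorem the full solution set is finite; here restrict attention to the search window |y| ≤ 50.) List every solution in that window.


The equation is x³ - 17y³ = -10. For fixed y, x³ = 17·y³ − 10, so a solution requires the RHS to be a perfect cube.
Strategy: iterate y from -50 to 50, compute RHS = 17·y³ − 10, and check whether it is a (positive or negative) perfect cube.
Check small values of y:
  y = 0: RHS = -10 is not a perfect cube.
  y = 1: RHS = 7 is not a perfect cube.
  y = -1: RHS = -27 = (-3)³ ⇒ x = -3 works.
  y = 2: RHS = 126 is not a perfect cube.
  y = -2: RHS = -146 is not a perfect cube.
  y = 3: RHS = 449 is not a perfect cube.
  y = -3: RHS = -469 is not a perfect cube.
Continuing the search up to |y| = 50 finds no further solutions beyond those listed.
Collected solutions: (-3, -1).

Solutions (with |y| ≤ 50): (-3, -1).


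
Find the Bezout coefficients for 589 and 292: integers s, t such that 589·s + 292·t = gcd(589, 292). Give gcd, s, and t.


Euclidean algorithm on (589, 292) — divide until remainder is 0:
  589 = 2 · 292 + 5
  292 = 58 · 5 + 2
  5 = 2 · 2 + 1
  2 = 2 · 1 + 0
gcd(589, 292) = 1.
Track Bezout coefficients alongside the remainders: start with r₀ = 589 = a·1 + b·0 (s = 1, t = 0) and r₁ = 292 = a·0 + b·1 (s = 0, t = 1); each new remainder r_{k+1} = r_{k-1} − q_k·r_k inherits s_{k+1} = s_{k-1} − q_k·s_k, t_{k+1} = t_{k-1} − q_k·t_k, so r_k = a·s_k + b·t_k at every step:
  q = 2: r = 5, s = 1 − 2·0 = 1, t = 0 − 2·1 = -2  (check: 589·1 + 292·(-2) = 5)
  q = 58: r = 2, s = 0 − 58·1 = -58, t = 1 − 58·(-2) = 117  (check: 589·(-58) + 292·117 = 2)
  q = 2: r = 1, s = 1 − 2·(-58) = 117, t = -2 − 2·117 = -236  (check: 589·117 + 292·(-236) = 1)
The row with r = 1 (the gcd) gives the Bezout coefficients s = 117, t = -236.
Result: 589 · (117) + 292 · (-236) = 1.

gcd(589, 292) = 1; s = 117, t = -236 (check: 589·117 + 292·(-236) = 1).


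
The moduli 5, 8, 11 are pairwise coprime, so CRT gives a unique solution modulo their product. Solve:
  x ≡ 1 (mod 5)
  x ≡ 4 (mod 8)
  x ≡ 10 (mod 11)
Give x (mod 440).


Moduli 5, 8, 11 are pairwise coprime; by CRT there is a unique solution modulo M = 5 · 8 · 11 = 440.
Solve pairwise, accumulating the modulus:
  Start with x ≡ 1 (mod 5).
  Combine with x ≡ 4 (mod 8): since gcd(5, 8) = 1, we get a unique residue mod 40.
    Write x = 1 + 5·t and substitute into x ≡ 4 (mod 8): 5·t ≡ 4 − 1 = 3 (mod 8).
    The inverse of 5 mod 8 is 5 (since 5·5 = 25 = 3·8 + 1), so t ≡ 5·3 = 15 ≡ 7 (mod 8).
    Then x = 1 + 5·7 = 36, valid modulo lcm(5, 8) = 40: x ≡ 36 (mod 40).
  Combine with x ≡ 10 (mod 11): since gcd(40, 11) = 1, we get a unique residue mod 440.
    Write x = 36 + 40·t and substitute into x ≡ 10 (mod 11): 40·t ≡ 10 − 36 = -26 (mod 11).
    Reduce coefficients mod 11: 7·t ≡ 7 (mod 11).
    The inverse of 7 mod 11 is 8 (since 7·8 = 56 = 5·11 + 1), so t ≡ 8·7 = 56 ≡ 1 (mod 11).
    Then x = 36 + 40·1 = 76, valid modulo lcm(40, 11) = 440: x ≡ 76 (mod 440).
Verify: 76 mod 5 = 1 ✓, 76 mod 8 = 4 ✓, 76 mod 11 = 10 ✓.

x ≡ 76 (mod 440).


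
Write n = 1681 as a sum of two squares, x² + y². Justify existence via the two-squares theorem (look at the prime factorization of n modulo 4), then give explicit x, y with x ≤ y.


Step 1: Factor n = 1681 = 41^2.
Step 2: Check the mod-4 condition on each prime factor: 41 ≡ 1 (mod 4), exponent 2.
All primes ≡ 3 (mod 4) appear to even exponent (or don't appear), so by the two-squares theorem n IS expressible as a sum of two squares.
Step 3: Build a representation. Here n = 41 · 41 is a product of primes ≡ 1 (mod 4). Each prime p ≡ 1 (mod 4) is itself a sum of two squares; find a² by testing p − a² for a perfect square:
  41: 41 − 1² = 40, 41 − 2² = 37, 41 − 3² = 32, 41 − 4² = 25 = 5² ⇒ 41 = 4² + 5².
  Combine using the Brahmagupta–Fibonacci identity (a² + b²)(c² + d²) = (ac − bd)² + (ad + bc)² = (ac + bd)² + (ad − bc)²:
  41 · 41 = 1681: from (4² + 5²)(4² + 5²), take (4·4 − 5·5, 4·5 + 5·4) = (16 − 25, 20 + 20) = (-9, 40); dropping signs (only squares matter) gives (9, 40); check 9² + 40² = 81 + 1600 = 1681 ✓.
Step 4: Order so x ≤ y and verify: 9² + 40² = 81 + 1600 = 1681 = n. ✓

n = 1681 = 9² + 40² (one valid representation with x ≤ y).


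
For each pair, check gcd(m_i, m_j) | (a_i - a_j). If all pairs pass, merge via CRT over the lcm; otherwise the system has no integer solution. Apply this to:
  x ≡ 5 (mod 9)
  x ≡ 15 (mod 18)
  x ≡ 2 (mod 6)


Moduli 9, 18, 6 are not pairwise coprime, so CRT works modulo lcm(m_i) when all pairwise compatibility conditions hold.
Pairwise compatibility: gcd(m_i, m_j) must divide a_i - a_j for every pair.
Merge one congruence at a time:
  Start: x ≡ 5 (mod 9).
  Combine with x ≡ 15 (mod 18): gcd(9, 18) = 9, and 15 - 5 = 10 is NOT divisible by 9.
    ⇒ system is inconsistent (no integer solution).

No solution (the system is inconsistent).


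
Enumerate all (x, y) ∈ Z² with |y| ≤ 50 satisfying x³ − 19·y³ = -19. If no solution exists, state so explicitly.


The equation is x³ - 19y³ = -19. For fixed y, x³ = 19·y³ − 19, so a solution requires the RHS to be a perfect cube.
Strategy: iterate y from -50 to 50, compute RHS = 19·y³ − 19, and check whether it is a (positive or negative) perfect cube.
Check small values of y:
  y = 0: RHS = -19 is not a perfect cube.
  y = 1: RHS = 0 = (0)³ ⇒ x = 0 works.
  y = -1: RHS = -38 is not a perfect cube.
  y = 2: RHS = 133 is not a perfect cube.
  y = -2: RHS = -171 is not a perfect cube.
  y = 3: RHS = 494 is not a perfect cube.
  y = -3: RHS = -532 is not a perfect cube.
Continuing the search up to |y| = 50 finds no further solutions beyond those listed.
Collected solutions: (0, 1).

Solutions (with |y| ≤ 50): (0, 1).


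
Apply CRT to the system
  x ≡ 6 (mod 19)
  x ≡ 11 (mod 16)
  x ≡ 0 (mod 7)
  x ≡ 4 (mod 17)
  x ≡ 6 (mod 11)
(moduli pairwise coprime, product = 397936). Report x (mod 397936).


Product of moduli M = 19 · 16 · 7 · 17 · 11 = 397936.
Merge one congruence at a time:
  Start: x ≡ 6 (mod 19).
  Combine with x ≡ 11 (mod 16); new modulus lcm = 304.
    Write x = 6 + 19·t and substitute into x ≡ 11 (mod 16): 19·t ≡ 11 − 6 = 5 (mod 16).
    Reduce coefficients mod 16: 3·t ≡ 5 (mod 16).
    The inverse of 3 mod 16 is 11 (since 3·11 = 33 = 2·16 + 1), so t ≡ 11·5 = 55 ≡ 7 (mod 16).
    Then x = 6 + 19·7 = 139, valid modulo lcm(19, 16) = 304: x ≡ 139 (mod 304).
  Combine with x ≡ 0 (mod 7); new modulus lcm = 2128.
    Write x = 139 + 304·t and substitute into x ≡ 0 (mod 7): 304·t ≡ 0 − 139 = -139 (mod 7).
    Reduce coefficients mod 7: 3·t ≡ 1 (mod 7).
    The inverse of 3 mod 7 is 5 (since 3·5 = 15 = 2·7 + 1), so t ≡ 5·1 = 5 ≡ 5 (mod 7).
    Then x = 139 + 304·5 = 1659, valid modulo lcm(304, 7) = 2128: x ≡ 1659 (mod 2128).
  Combine with x ≡ 4 (mod 17); new modulus lcm = 36176.
    Write x = 1659 + 2128·t and substitute into x ≡ 4 (mod 17): 2128·t ≡ 4 − 1659 = -1655 (mod 17).
    Reduce coefficients mod 17: 3·t ≡ 11 (mod 17).
    The inverse of 3 mod 17 is 6 (since 3·6 = 18 = 1·17 + 1), so t ≡ 6·11 = 66 ≡ 15 (mod 17).
    Then x = 1659 + 2128·15 = 33579, valid modulo lcm(2128, 17) = 36176: x ≡ 33579 (mod 36176).
  Combine with x ≡ 6 (mod 11); new modulus lcm = 397936.
    Write x = 33579 + 36176·t and substitute into x ≡ 6 (mod 11): 36176·t ≡ 6 − 33579 = -33573 (mod 11).
    Reduce coefficients mod 11: 8·t ≡ 10 (mod 11).
    The inverse of 8 mod 11 is 7 (since 8·7 = 56 = 5·11 + 1), so t ≡ 7·10 = 70 ≡ 4 (mod 11).
    Then x = 33579 + 36176·4 = 178283, valid modulo lcm(36176, 11) = 397936: x ≡ 178283 (mod 397936).
Verify against each original: 178283 mod 19 = 6, 178283 mod 16 = 11, 178283 mod 7 = 0, 178283 mod 17 = 4, 178283 mod 11 = 6.

x ≡ 178283 (mod 397936).


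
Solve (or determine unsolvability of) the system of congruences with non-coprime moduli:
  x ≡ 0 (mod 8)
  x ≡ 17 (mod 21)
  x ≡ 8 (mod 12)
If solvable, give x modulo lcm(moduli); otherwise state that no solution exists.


Moduli 8, 21, 12 are not pairwise coprime, so CRT works modulo lcm(m_i) when all pairwise compatibility conditions hold.
Pairwise compatibility: gcd(m_i, m_j) must divide a_i - a_j for every pair.
Merge one congruence at a time:
  Start: x ≡ 0 (mod 8).
  Combine with x ≡ 17 (mod 21): gcd(8, 21) = 1; 17 - 0 = 17, which IS divisible by 1, so compatible.
    Write x = 0 + 8·t and substitute into x ≡ 17 (mod 21): 8·t ≡ 17 − 0 = 17 (mod 21).
    The inverse of 8 mod 21 is 8 (since 8·8 = 64 = 3·21 + 1), so t ≡ 8·17 = 136 ≡ 10 (mod 21).
    Then x = 0 + 8·10 = 80, valid modulo lcm(8, 21) = 168: x ≡ 80 (mod 168).
  Combine with x ≡ 8 (mod 12): gcd(168, 12) = 12; 8 - 80 = -72, which IS divisible by 12, so compatible.
    Write x = 80 + 168·t and substitute into x ≡ 8 (mod 12): 168·t ≡ 8 − 80 = -72 (mod 12).
    Divide the congruence (and modulus) by g = 12: 14·t ≡ -6 (mod 1).
    Modulo 1 every t works; take t = 0.
    Then x = 80 + 168·0 = 80, valid modulo lcm(168, 12) = 168: x ≡ 80 (mod 168).
Verify: 80 mod 8 = 0, 80 mod 21 = 17, 80 mod 12 = 8.

x ≡ 80 (mod 168).


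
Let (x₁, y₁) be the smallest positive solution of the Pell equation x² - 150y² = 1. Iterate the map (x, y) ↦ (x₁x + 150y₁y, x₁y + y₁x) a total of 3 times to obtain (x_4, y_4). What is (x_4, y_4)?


Step 1: Find the fundamental solution (x₁, y₁) of x² - 150y² = 1.
  Expand √150 as a continued fraction. a₀ = ⌊√150⌋ = 12; iterate m_{k+1} = d_k·a_k − m_k, d_{k+1} = (150 − m_{k+1}²)/d_k, a_{k+1} = ⌊(a₀ + m_{k+1})/d_{k+1}⌋ (starting m₀ = 0, d₀ = 1), with convergents p_k = a_k·p_{k-1} + p_{k-2}, q_k = a_k·q_{k-1} + q_{k-2} (p₋₁ = 1, q₋₁ = 0):
  k = 0: a₀ = 12; p₀/q₀ = 12/1; p₀² − 150·q₀² = 144 − 150 = -6.
  k = 1: m = 12, d = 6, a = ⌊(12 + 12)/6⌋ = 4; p/q = (4·12 + 1)/(4·1 + 0) = 49/4; p² − 150·q² = 2401 − 2400 = 1.
  The first convergent with p² − 150·q² = 1 gives the fundamental solution (x₁, y₁) = (49, 4).
Step 2: Apply the recurrence (x_{n+1}, y_{n+1}) = (x₁x_n + 150y₁y_n, x₁y_n + y₁x_n) repeatedly.
  From (x_1, y_1) = (49, 4): x_2 = 49·49 + 150·4·4 = 4801; y_2 = 49·4 + 4·49 = 392.
  From (x_2, y_2) = (4801, 392): x_3 = 49·4801 + 150·4·392 = 470449; y_3 = 49·392 + 4·4801 = 38412.
  From (x_3, y_3) = (470449, 38412): x_4 = 49·470449 + 150·4·38412 = 46099201; y_4 = 49·38412 + 4·470449 = 3763984.
Step 3: Verify x_4² - 150·y_4² = 2125136332838401 - 2125136332838400 = 1 (should be 1). ✓

(x_1, y_1) = (49, 4); (x_4, y_4) = (46099201, 3763984).


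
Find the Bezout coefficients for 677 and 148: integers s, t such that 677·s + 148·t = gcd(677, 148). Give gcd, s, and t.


Euclidean algorithm on (677, 148) — divide until remainder is 0:
  677 = 4 · 148 + 85
  148 = 1 · 85 + 63
  85 = 1 · 63 + 22
  63 = 2 · 22 + 19
  22 = 1 · 19 + 3
  19 = 6 · 3 + 1
  3 = 3 · 1 + 0
gcd(677, 148) = 1.
Track Bezout coefficients alongside the remainders: start with r₀ = 677 = a·1 + b·0 (s = 1, t = 0) and r₁ = 148 = a·0 + b·1 (s = 0, t = 1); each new remainder r_{k+1} = r_{k-1} − q_k·r_k inherits s_{k+1} = s_{k-1} − q_k·s_k, t_{k+1} = t_{k-1} − q_k·t_k, so r_k = a·s_k + b·t_k at every step:
  q = 4: r = 85, s = 1 − 4·0 = 1, t = 0 − 4·1 = -4  (check: 677·1 + 148·(-4) = 85)
  q = 1: r = 63, s = 0 − 1·1 = -1, t = 1 − 1·(-4) = 5  (check: 677·(-1) + 148·5 = 63)
  q = 1: r = 22, s = 1 − 1·(-1) = 2, t = -4 − 1·5 = -9  (check: 677·2 + 148·(-9) = 22)
  q = 2: r = 19, s = -1 − 2·2 = -5, t = 5 − 2·(-9) = 23  (check: 677·(-5) + 148·23 = 19)
  q = 1: r = 3, s = 2 − 1·(-5) = 7, t = -9 − 1·23 = -32  (check: 677·7 + 148·(-32) = 3)
  q = 6: r = 1, s = -5 − 6·7 = -47, t = 23 − 6·(-32) = 215  (check: 677·(-47) + 148·215 = 1)
The row with r = 1 (the gcd) gives the Bezout coefficients s = -47, t = 215.
Result: 677 · (-47) + 148 · (215) = 1.

gcd(677, 148) = 1; s = -47, t = 215 (check: 677·(-47) + 148·215 = 1).


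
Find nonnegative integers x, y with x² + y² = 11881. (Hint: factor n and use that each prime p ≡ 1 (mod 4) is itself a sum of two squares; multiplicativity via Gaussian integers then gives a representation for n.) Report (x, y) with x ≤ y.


Step 1: Factor n = 11881 = 109^2.
Step 2: Check the mod-4 condition on each prime factor: 109 ≡ 1 (mod 4), exponent 2.
All primes ≡ 3 (mod 4) appear to even exponent (or don't appear), so by the two-squares theorem n IS expressible as a sum of two squares.
Step 3: Build a representation. Here n = 109 · 109 is a product of primes ≡ 1 (mod 4). Each prime p ≡ 1 (mod 4) is itself a sum of two squares; find a² by testing p − a² for a perfect square:
  109: 109 − 1² = 108, 109 − 2² = 105, 109 − 3² = 100 = 10² ⇒ 109 = 3² + 10².
  Combine using the Brahmagupta–Fibonacci identity (a² + b²)(c² + d²) = (ac − bd)² + (ad + bc)² = (ac + bd)² + (ad − bc)²:
  109 · 109 = 11881: from (3² + 10²)(3² + 10²), take (3·3 − 10·10, 3·10 + 10·3) = (9 − 100, 30 + 30) = (-91, 60); dropping signs (only squares matter) gives (91, 60); check 91² + 60² = 8281 + 3600 = 11881 ✓.
Step 4: Order so x ≤ y and verify: 60² + 91² = 3600 + 8281 = 11881 = n. ✓

n = 11881 = 60² + 91² (one valid representation with x ≤ y).


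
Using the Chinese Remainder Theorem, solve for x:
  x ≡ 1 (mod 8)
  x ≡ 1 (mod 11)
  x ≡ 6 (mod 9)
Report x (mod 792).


Moduli 8, 11, 9 are pairwise coprime; by CRT there is a unique solution modulo M = 8 · 11 · 9 = 792.
Solve pairwise, accumulating the modulus:
  Start with x ≡ 1 (mod 8).
  Combine with x ≡ 1 (mod 11): since gcd(8, 11) = 1, we get a unique residue mod 88.
    Write x = 1 + 8·t and substitute into x ≡ 1 (mod 11): 8·t ≡ 1 − 1 = 0 (mod 11).
    The inverse of 8 mod 11 is 7 (since 8·7 = 56 = 5·11 + 1), so t ≡ 7·0 = 0 ≡ 0 (mod 11).
    Then x = 1 + 8·0 = 1, valid modulo lcm(8, 11) = 88: x ≡ 1 (mod 88).
  Combine with x ≡ 6 (mod 9): since gcd(88, 9) = 1, we get a unique residue mod 792.
    Write x = 1 + 88·t and substitute into x ≡ 6 (mod 9): 88·t ≡ 6 − 1 = 5 (mod 9).
    Reduce coefficients mod 9: 7·t ≡ 5 (mod 9).
    The inverse of 7 mod 9 is 4 (since 7·4 = 28 = 3·9 + 1), so t ≡ 4·5 = 20 ≡ 2 (mod 9).
    Then x = 1 + 88·2 = 177, valid modulo lcm(88, 9) = 792: x ≡ 177 (mod 792).
Verify: 177 mod 8 = 1 ✓, 177 mod 11 = 1 ✓, 177 mod 9 = 6 ✓.

x ≡ 177 (mod 792).


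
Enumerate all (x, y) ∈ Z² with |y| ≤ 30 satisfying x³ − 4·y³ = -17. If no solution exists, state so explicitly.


The equation is x³ - 4y³ = -17. For fixed y, x³ = 4·y³ − 17, so a solution requires the RHS to be a perfect cube.
Strategy: iterate y from -30 to 30, compute RHS = 4·y³ − 17, and check whether it is a (positive or negative) perfect cube.
Check small values of y:
  y = 0: RHS = -17 is not a perfect cube.
  y = 1: RHS = -13 is not a perfect cube.
  y = -1: RHS = -21 is not a perfect cube.
  y = 2: RHS = 15 is not a perfect cube.
  y = -2: RHS = -49 is not a perfect cube.
  y = 3: RHS = 91 is not a perfect cube.
  y = -3: RHS = -125 = (-5)³ ⇒ x = -5 works.
Continuing the search up to |y| = 30 finds no further solutions beyond those listed.
Collected solutions: (-5, -3).

Solutions (with |y| ≤ 30): (-5, -3).


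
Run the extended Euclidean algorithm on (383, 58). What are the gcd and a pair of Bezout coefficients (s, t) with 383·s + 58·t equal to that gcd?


Euclidean algorithm on (383, 58) — divide until remainder is 0:
  383 = 6 · 58 + 35
  58 = 1 · 35 + 23
  35 = 1 · 23 + 12
  23 = 1 · 12 + 11
  12 = 1 · 11 + 1
  11 = 11 · 1 + 0
gcd(383, 58) = 1.
Track Bezout coefficients alongside the remainders: start with r₀ = 383 = a·1 + b·0 (s = 1, t = 0) and r₁ = 58 = a·0 + b·1 (s = 0, t = 1); each new remainder r_{k+1} = r_{k-1} − q_k·r_k inherits s_{k+1} = s_{k-1} − q_k·s_k, t_{k+1} = t_{k-1} − q_k·t_k, so r_k = a·s_k + b·t_k at every step:
  q = 6: r = 35, s = 1 − 6·0 = 1, t = 0 − 6·1 = -6  (check: 383·1 + 58·(-6) = 35)
  q = 1: r = 23, s = 0 − 1·1 = -1, t = 1 − 1·(-6) = 7  (check: 383·(-1) + 58·7 = 23)
  q = 1: r = 12, s = 1 − 1·(-1) = 2, t = -6 − 1·7 = -13  (check: 383·2 + 58·(-13) = 12)
  q = 1: r = 11, s = -1 − 1·2 = -3, t = 7 − 1·(-13) = 20  (check: 383·(-3) + 58·20 = 11)
  q = 1: r = 1, s = 2 − 1·(-3) = 5, t = -13 − 1·20 = -33  (check: 383·5 + 58·(-33) = 1)
The row with r = 1 (the gcd) gives the Bezout coefficients s = 5, t = -33.
Result: 383 · (5) + 58 · (-33) = 1.

gcd(383, 58) = 1; s = 5, t = -33 (check: 383·5 + 58·(-33) = 1).


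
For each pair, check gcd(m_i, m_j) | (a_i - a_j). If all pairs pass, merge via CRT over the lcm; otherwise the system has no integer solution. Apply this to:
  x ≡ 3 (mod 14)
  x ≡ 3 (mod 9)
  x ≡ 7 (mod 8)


Moduli 14, 9, 8 are not pairwise coprime, so CRT works modulo lcm(m_i) when all pairwise compatibility conditions hold.
Pairwise compatibility: gcd(m_i, m_j) must divide a_i - a_j for every pair.
Merge one congruence at a time:
  Start: x ≡ 3 (mod 14).
  Combine with x ≡ 3 (mod 9): gcd(14, 9) = 1; 3 - 3 = 0, which IS divisible by 1, so compatible.
    Write x = 3 + 14·t and substitute into x ≡ 3 (mod 9): 14·t ≡ 3 − 3 = 0 (mod 9).
    Reduce coefficients mod 9: 5·t ≡ 0 (mod 9).
    The inverse of 5 mod 9 is 2 (since 5·2 = 10 = 1·9 + 1), so t ≡ 2·0 = 0 ≡ 0 (mod 9).
    Then x = 3 + 14·0 = 3, valid modulo lcm(14, 9) = 126: x ≡ 3 (mod 126).
  Combine with x ≡ 7 (mod 8): gcd(126, 8) = 2; 7 - 3 = 4, which IS divisible by 2, so compatible.
    Write x = 3 + 126·t and substitute into x ≡ 7 (mod 8): 126·t ≡ 7 − 3 = 4 (mod 8).
    Divide the congruence (and modulus) by g = 2: 63·t ≡ 2 (mod 4).
    Reduce coefficients mod 4: 3·t ≡ 2 (mod 4).
    The inverse of 3 mod 4 is 3 (since 3·3 = 9 = 2·4 + 1), so t ≡ 3·2 = 6 ≡ 2 (mod 4).
    Then x = 3 + 126·2 = 255, valid modulo lcm(126, 8) = 504: x ≡ 255 (mod 504).
Verify: 255 mod 14 = 3, 255 mod 9 = 3, 255 mod 8 = 7.

x ≡ 255 (mod 504).


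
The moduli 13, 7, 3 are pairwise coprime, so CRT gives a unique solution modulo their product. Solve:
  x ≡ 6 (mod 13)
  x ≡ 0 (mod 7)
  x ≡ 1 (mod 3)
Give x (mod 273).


Moduli 13, 7, 3 are pairwise coprime; by CRT there is a unique solution modulo M = 13 · 7 · 3 = 273.
Solve pairwise, accumulating the modulus:
  Start with x ≡ 6 (mod 13).
  Combine with x ≡ 0 (mod 7): since gcd(13, 7) = 1, we get a unique residue mod 91.
    Write x = 6 + 13·t and substitute into x ≡ 0 (mod 7): 13·t ≡ 0 − 6 = -6 (mod 7).
    Reduce coefficients mod 7: 6·t ≡ 1 (mod 7).
    The inverse of 6 mod 7 is 6 (since 6·6 = 36 = 5·7 + 1), so t ≡ 6·1 = 6 ≡ 6 (mod 7).
    Then x = 6 + 13·6 = 84, valid modulo lcm(13, 7) = 91: x ≡ 84 (mod 91).
  Combine with x ≡ 1 (mod 3): since gcd(91, 3) = 1, we get a unique residue mod 273.
    Write x = 84 + 91·t and substitute into x ≡ 1 (mod 3): 91·t ≡ 1 − 84 = -83 (mod 3).
    Reduce coefficients mod 3: 1·t ≡ 1 (mod 3).
    So t ≡ 1 (mod 3).
    Then x = 84 + 91·1 = 175, valid modulo lcm(91, 3) = 273: x ≡ 175 (mod 273).
Verify: 175 mod 13 = 6 ✓, 175 mod 7 = 0 ✓, 175 mod 3 = 1 ✓.

x ≡ 175 (mod 273).


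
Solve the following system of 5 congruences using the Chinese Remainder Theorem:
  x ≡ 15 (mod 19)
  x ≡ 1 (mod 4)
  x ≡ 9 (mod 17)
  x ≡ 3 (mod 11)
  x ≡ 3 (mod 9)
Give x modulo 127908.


Product of moduli M = 19 · 4 · 17 · 11 · 9 = 127908.
Merge one congruence at a time:
  Start: x ≡ 15 (mod 19).
  Combine with x ≡ 1 (mod 4); new modulus lcm = 76.
    Write x = 15 + 19·t and substitute into x ≡ 1 (mod 4): 19·t ≡ 1 − 15 = -14 (mod 4).
    Reduce coefficients mod 4: 3·t ≡ 2 (mod 4).
    The inverse of 3 mod 4 is 3 (since 3·3 = 9 = 2·4 + 1), so t ≡ 3·2 = 6 ≡ 2 (mod 4).
    Then x = 15 + 19·2 = 53, valid modulo lcm(19, 4) = 76: x ≡ 53 (mod 76).
  Combine with x ≡ 9 (mod 17); new modulus lcm = 1292.
    Write x = 53 + 76·t and substitute into x ≡ 9 (mod 17): 76·t ≡ 9 − 53 = -44 (mod 17).
    Reduce coefficients mod 17: 8·t ≡ 7 (mod 17).
    The inverse of 8 mod 17 is 15 (since 8·15 = 120 = 7·17 + 1), so t ≡ 15·7 = 105 ≡ 3 (mod 17).
    Then x = 53 + 76·3 = 281, valid modulo lcm(76, 17) = 1292: x ≡ 281 (mod 1292).
  Combine with x ≡ 3 (mod 11); new modulus lcm = 14212.
    Write x = 281 + 1292·t and substitute into x ≡ 3 (mod 11): 1292·t ≡ 3 − 281 = -278 (mod 11).
    Reduce coefficients mod 11: 5·t ≡ 8 (mod 11).
    The inverse of 5 mod 11 is 9 (since 5·9 = 45 = 4·11 + 1), so t ≡ 9·8 = 72 ≡ 6 (mod 11).
    Then x = 281 + 1292·6 = 8033, valid modulo lcm(1292, 11) = 14212: x ≡ 8033 (mod 14212).
  Combine with x ≡ 3 (mod 9); new modulus lcm = 127908.
    Write x = 8033 + 14212·t and substitute into x ≡ 3 (mod 9): 14212·t ≡ 3 − 8033 = -8030 (mod 9).
    Reduce coefficients mod 9: 1·t ≡ 7 (mod 9).
    So t ≡ 7 (mod 9).
    Then x = 8033 + 14212·7 = 107517, valid modulo lcm(14212, 9) = 127908: x ≡ 107517 (mod 127908).
Verify against each original: 107517 mod 19 = 15, 107517 mod 4 = 1, 107517 mod 17 = 9, 107517 mod 11 = 3, 107517 mod 9 = 3.

x ≡ 107517 (mod 127908).


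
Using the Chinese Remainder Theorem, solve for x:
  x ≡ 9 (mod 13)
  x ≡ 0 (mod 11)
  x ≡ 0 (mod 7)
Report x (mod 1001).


Moduli 13, 11, 7 are pairwise coprime; by CRT there is a unique solution modulo M = 13 · 11 · 7 = 1001.
Solve pairwise, accumulating the modulus:
  Start with x ≡ 9 (mod 13).
  Combine with x ≡ 0 (mod 11): since gcd(13, 11) = 1, we get a unique residue mod 143.
    Write x = 9 + 13·t and substitute into x ≡ 0 (mod 11): 13·t ≡ 0 − 9 = -9 (mod 11).
    Reduce coefficients mod 11: 2·t ≡ 2 (mod 11).
    The inverse of 2 mod 11 is 6 (since 2·6 = 12 = 1·11 + 1), so t ≡ 6·2 = 12 ≡ 1 (mod 11).
    Then x = 9 + 13·1 = 22, valid modulo lcm(13, 11) = 143: x ≡ 22 (mod 143).
  Combine with x ≡ 0 (mod 7): since gcd(143, 7) = 1, we get a unique residue mod 1001.
    Write x = 22 + 143·t and substitute into x ≡ 0 (mod 7): 143·t ≡ 0 − 22 = -22 (mod 7).
    Reduce coefficients mod 7: 3·t ≡ 6 (mod 7).
    The inverse of 3 mod 7 is 5 (since 3·5 = 15 = 2·7 + 1), so t ≡ 5·6 = 30 ≡ 2 (mod 7).
    Then x = 22 + 143·2 = 308, valid modulo lcm(143, 7) = 1001: x ≡ 308 (mod 1001).
Verify: 308 mod 13 = 9 ✓, 308 mod 11 = 0 ✓, 308 mod 7 = 0 ✓.

x ≡ 308 (mod 1001).


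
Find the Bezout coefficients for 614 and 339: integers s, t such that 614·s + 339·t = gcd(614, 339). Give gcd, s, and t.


Euclidean algorithm on (614, 339) — divide until remainder is 0:
  614 = 1 · 339 + 275
  339 = 1 · 275 + 64
  275 = 4 · 64 + 19
  64 = 3 · 19 + 7
  19 = 2 · 7 + 5
  7 = 1 · 5 + 2
  5 = 2 · 2 + 1
  2 = 2 · 1 + 0
gcd(614, 339) = 1.
Track Bezout coefficients alongside the remainders: start with r₀ = 614 = a·1 + b·0 (s = 1, t = 0) and r₁ = 339 = a·0 + b·1 (s = 0, t = 1); each new remainder r_{k+1} = r_{k-1} − q_k·r_k inherits s_{k+1} = s_{k-1} − q_k·s_k, t_{k+1} = t_{k-1} − q_k·t_k, so r_k = a·s_k + b·t_k at every step:
  q = 1: r = 275, s = 1 − 1·0 = 1, t = 0 − 1·1 = -1  (check: 614·1 + 339·(-1) = 275)
  q = 1: r = 64, s = 0 − 1·1 = -1, t = 1 − 1·(-1) = 2  (check: 614·(-1) + 339·2 = 64)
  q = 4: r = 19, s = 1 − 4·(-1) = 5, t = -1 − 4·2 = -9  (check: 614·5 + 339·(-9) = 19)
  q = 3: r = 7, s = -1 − 3·5 = -16, t = 2 − 3·(-9) = 29  (check: 614·(-16) + 339·29 = 7)
  q = 2: r = 5, s = 5 − 2·(-16) = 37, t = -9 − 2·29 = -67  (check: 614·37 + 339·(-67) = 5)
  q = 1: r = 2, s = -16 − 1·37 = -53, t = 29 − 1·(-67) = 96  (check: 614·(-53) + 339·96 = 2)
  q = 2: r = 1, s = 37 − 2·(-53) = 143, t = -67 − 2·96 = -259  (check: 614·143 + 339·(-259) = 1)
The row with r = 1 (the gcd) gives the Bezout coefficients s = 143, t = -259.
Result: 614 · (143) + 339 · (-259) = 1.

gcd(614, 339) = 1; s = 143, t = -259 (check: 614·143 + 339·(-259) = 1).


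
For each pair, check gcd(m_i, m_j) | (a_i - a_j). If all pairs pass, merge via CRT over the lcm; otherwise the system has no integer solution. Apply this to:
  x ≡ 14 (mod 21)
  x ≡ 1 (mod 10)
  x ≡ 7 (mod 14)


Moduli 21, 10, 14 are not pairwise coprime, so CRT works modulo lcm(m_i) when all pairwise compatibility conditions hold.
Pairwise compatibility: gcd(m_i, m_j) must divide a_i - a_j for every pair.
Merge one congruence at a time:
  Start: x ≡ 14 (mod 21).
  Combine with x ≡ 1 (mod 10): gcd(21, 10) = 1; 1 - 14 = -13, which IS divisible by 1, so compatible.
    Write x = 14 + 21·t and substitute into x ≡ 1 (mod 10): 21·t ≡ 1 − 14 = -13 (mod 10).
    Reduce coefficients mod 10: 1·t ≡ 7 (mod 10).
    So t ≡ 7 (mod 10).
    Then x = 14 + 21·7 = 161, valid modulo lcm(21, 10) = 210: x ≡ 161 (mod 210).
  Combine with x ≡ 7 (mod 14): gcd(210, 14) = 14; 7 - 161 = -154, which IS divisible by 14, so compatible.
    Write x = 161 + 210·t and substitute into x ≡ 7 (mod 14): 210·t ≡ 7 − 161 = -154 (mod 14).
    Divide the congruence (and modulus) by g = 14: 15·t ≡ -11 (mod 1).
    Modulo 1 every t works; take t = 0.
    Then x = 161 + 210·0 = 161, valid modulo lcm(210, 14) = 210: x ≡ 161 (mod 210).
Verify: 161 mod 21 = 14, 161 mod 10 = 1, 161 mod 14 = 7.

x ≡ 161 (mod 210).


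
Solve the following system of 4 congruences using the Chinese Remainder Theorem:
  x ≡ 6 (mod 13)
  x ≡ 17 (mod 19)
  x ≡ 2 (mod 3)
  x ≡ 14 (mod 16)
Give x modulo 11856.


Product of moduli M = 13 · 19 · 3 · 16 = 11856.
Merge one congruence at a time:
  Start: x ≡ 6 (mod 13).
  Combine with x ≡ 17 (mod 19); new modulus lcm = 247.
    Write x = 6 + 13·t and substitute into x ≡ 17 (mod 19): 13·t ≡ 17 − 6 = 11 (mod 19).
    The inverse of 13 mod 19 is 3 (since 13·3 = 39 = 2·19 + 1), so t ≡ 3·11 = 33 ≡ 14 (mod 19).
    Then x = 6 + 13·14 = 188, valid modulo lcm(13, 19) = 247: x ≡ 188 (mod 247).
  Combine with x ≡ 2 (mod 3); new modulus lcm = 741.
    Write x = 188 + 247·t and substitute into x ≡ 2 (mod 3): 247·t ≡ 2 − 188 = -186 (mod 3).
    Reduce coefficients mod 3: 1·t ≡ 0 (mod 3).
    So t ≡ 0 (mod 3).
    Then x = 188 + 247·0 = 188, valid modulo lcm(247, 3) = 741: x ≡ 188 (mod 741).
  Combine with x ≡ 14 (mod 16); new modulus lcm = 11856.
    Write x = 188 + 741·t and substitute into x ≡ 14 (mod 16): 741·t ≡ 14 − 188 = -174 (mod 16).
    Reduce coefficients mod 16: 5·t ≡ 2 (mod 16).
    The inverse of 5 mod 16 is 13 (since 5·13 = 65 = 4·16 + 1), so t ≡ 13·2 = 26 ≡ 10 (mod 16).
    Then x = 188 + 741·10 = 7598, valid modulo lcm(741, 16) = 11856: x ≡ 7598 (mod 11856).
Verify against each original: 7598 mod 13 = 6, 7598 mod 19 = 17, 7598 mod 3 = 2, 7598 mod 16 = 14.

x ≡ 7598 (mod 11856).
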